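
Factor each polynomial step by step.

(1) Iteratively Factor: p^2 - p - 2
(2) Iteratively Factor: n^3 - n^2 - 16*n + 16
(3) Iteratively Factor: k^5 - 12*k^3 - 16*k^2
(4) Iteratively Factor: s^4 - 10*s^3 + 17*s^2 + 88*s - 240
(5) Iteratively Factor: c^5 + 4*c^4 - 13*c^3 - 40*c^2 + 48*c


(1) = (p + 1)*(p - 2)
(2) = (n - 1)*(n^2 - 16) = (n - 1)*(n + 4)*(n - 4)
(3) = (k + 2)*(k^4 - 2*k^3 - 8*k^2) = (k - 4)*(k + 2)*(k^3 + 2*k^2) = (k - 4)*(k + 2)^2*(k^2) = k*(k - 4)*(k + 2)^2*(k)
(4) = (s - 4)*(s^3 - 6*s^2 - 7*s + 60) = (s - 4)*(s + 3)*(s^2 - 9*s + 20) = (s - 4)^2*(s + 3)*(s - 5)
(5) = (c)*(c^4 + 4*c^3 - 13*c^2 - 40*c + 48) = c*(c - 1)*(c^3 + 5*c^2 - 8*c - 48) = c*(c - 1)*(c + 4)*(c^2 + c - 12) = c*(c - 3)*(c - 1)*(c + 4)*(c + 4)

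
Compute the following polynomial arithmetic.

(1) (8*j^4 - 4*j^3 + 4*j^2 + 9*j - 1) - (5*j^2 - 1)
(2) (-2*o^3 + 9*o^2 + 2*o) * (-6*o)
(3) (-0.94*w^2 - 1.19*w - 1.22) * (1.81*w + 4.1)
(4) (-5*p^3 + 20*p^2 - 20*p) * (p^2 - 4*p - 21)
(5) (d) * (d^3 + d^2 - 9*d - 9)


(1) = 8*j^4 - 4*j^3 - j^2 + 9*j
(2) = 12*o^4 - 54*o^3 - 12*o^2
(3) = -1.7014*w^3 - 6.0079*w^2 - 7.0872*w - 5.002
(4) = -5*p^5 + 40*p^4 + 5*p^3 - 340*p^2 + 420*p
(5) = d^4 + d^3 - 9*d^2 - 9*d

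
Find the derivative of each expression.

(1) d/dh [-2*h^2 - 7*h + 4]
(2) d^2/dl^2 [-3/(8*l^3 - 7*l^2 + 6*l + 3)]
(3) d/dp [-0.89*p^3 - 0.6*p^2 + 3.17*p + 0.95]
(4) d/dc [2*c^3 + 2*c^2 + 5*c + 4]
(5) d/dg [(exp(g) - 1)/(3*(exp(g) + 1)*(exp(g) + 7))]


(1) = -4*h - 7
(2) = 6*((24*l - 7)*(8*l^3 - 7*l^2 + 6*l + 3) - 4*(12*l^2 - 7*l + 3)^2)/(8*l^3 - 7*l^2 + 6*l + 3)^3
(3) = -2.67*p^2 - 1.2*p + 3.17
(4) = 6*c^2 + 4*c + 5
(5) = (-exp(2*g) + 2*exp(g) + 15)*exp(g)/(3*(exp(4*g) + 16*exp(3*g) + 78*exp(2*g) + 112*exp(g) + 49))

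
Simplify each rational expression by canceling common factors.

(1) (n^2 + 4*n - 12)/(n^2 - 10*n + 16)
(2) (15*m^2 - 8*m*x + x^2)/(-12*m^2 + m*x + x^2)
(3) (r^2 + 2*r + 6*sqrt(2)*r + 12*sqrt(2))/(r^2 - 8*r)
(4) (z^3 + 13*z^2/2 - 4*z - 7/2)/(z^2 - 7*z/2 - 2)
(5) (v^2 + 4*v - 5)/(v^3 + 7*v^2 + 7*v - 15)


(1) = (n + 6)/(n - 8)
(2) = (-5*m + x)/(4*m + x)
(3) = (r^2 + r*(2 + 6*sqrt(2)) + 12*sqrt(2))/(r^2 - 8*r)
(4) = (z^2 + 6*z - 7)/(z - 4)
(5) = 1/(v + 3)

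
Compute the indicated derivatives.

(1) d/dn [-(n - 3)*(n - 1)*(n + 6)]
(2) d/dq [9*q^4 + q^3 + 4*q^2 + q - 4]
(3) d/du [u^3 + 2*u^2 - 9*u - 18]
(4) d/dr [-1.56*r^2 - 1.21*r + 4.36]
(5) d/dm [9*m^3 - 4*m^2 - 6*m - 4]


(1) = -3*n^2 - 4*n + 21
(2) = 36*q^3 + 3*q^2 + 8*q + 1
(3) = 3*u^2 + 4*u - 9
(4) = -3.12*r - 1.21
(5) = 27*m^2 - 8*m - 6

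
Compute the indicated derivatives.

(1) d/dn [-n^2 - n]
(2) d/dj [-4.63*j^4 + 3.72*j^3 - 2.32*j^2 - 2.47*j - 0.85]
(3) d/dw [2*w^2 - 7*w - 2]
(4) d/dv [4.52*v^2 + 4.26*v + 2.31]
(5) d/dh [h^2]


(1) = -2*n - 1
(2) = -18.52*j^3 + 11.16*j^2 - 4.64*j - 2.47
(3) = 4*w - 7
(4) = 9.04*v + 4.26
(5) = 2*h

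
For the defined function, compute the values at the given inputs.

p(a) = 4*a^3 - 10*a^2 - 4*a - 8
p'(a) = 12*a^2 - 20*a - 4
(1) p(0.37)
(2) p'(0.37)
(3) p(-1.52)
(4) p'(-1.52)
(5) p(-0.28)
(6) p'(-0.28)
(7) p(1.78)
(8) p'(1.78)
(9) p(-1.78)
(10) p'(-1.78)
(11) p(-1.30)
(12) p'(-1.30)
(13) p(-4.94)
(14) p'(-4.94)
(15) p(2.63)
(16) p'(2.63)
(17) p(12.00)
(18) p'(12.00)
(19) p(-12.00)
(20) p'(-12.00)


(1) = -10.65
(2) = -9.76
(3) = -39.07
(4) = 54.12
(5) = -7.75
(6) = 2.54
(7) = -24.24
(8) = -1.58
(9) = -55.12
(10) = 69.62
(11) = -28.49
(12) = 42.28
(13) = -714.49
(14) = 387.64
(15) = -14.92
(16) = 26.40
(17) = 5416.00
(18) = 1484.00
(19) = -8312.00
(20) = 1964.00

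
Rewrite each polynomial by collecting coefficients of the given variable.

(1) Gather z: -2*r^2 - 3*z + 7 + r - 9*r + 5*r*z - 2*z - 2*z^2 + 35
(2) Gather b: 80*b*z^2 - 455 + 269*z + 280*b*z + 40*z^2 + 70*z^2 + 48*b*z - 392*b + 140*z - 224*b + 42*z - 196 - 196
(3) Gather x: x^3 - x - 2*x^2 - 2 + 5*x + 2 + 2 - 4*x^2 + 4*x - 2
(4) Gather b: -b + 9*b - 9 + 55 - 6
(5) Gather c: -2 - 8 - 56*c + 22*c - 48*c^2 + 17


(1) = -2*r^2 - 8*r - 2*z^2 + z*(5*r - 5) + 42
(2) = b*(80*z^2 + 328*z - 616) + 110*z^2 + 451*z - 847
(3) = x^3 - 6*x^2 + 8*x
(4) = 8*b + 40
(5) = -48*c^2 - 34*c + 7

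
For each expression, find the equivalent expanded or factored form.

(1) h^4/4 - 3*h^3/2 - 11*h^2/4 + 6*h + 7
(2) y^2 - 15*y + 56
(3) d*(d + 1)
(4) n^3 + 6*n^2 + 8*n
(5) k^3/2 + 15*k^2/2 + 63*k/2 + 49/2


(1) = (h/2 + 1/2)*(h/2 + 1)*(h - 7)*(h - 2)
(2) = (y - 8)*(y - 7)
(3) = d^2 + d
(4) = n*(n + 2)*(n + 4)
(5) = (k/2 + 1/2)*(k + 7)^2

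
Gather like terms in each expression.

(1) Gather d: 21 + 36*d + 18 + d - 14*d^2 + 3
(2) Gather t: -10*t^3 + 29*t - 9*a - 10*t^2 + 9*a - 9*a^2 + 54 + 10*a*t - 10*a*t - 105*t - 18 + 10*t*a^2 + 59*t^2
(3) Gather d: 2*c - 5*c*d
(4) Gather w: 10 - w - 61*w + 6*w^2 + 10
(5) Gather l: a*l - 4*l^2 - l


(1) = -14*d^2 + 37*d + 42
(2) = -9*a^2 - 10*t^3 + 49*t^2 + t*(10*a^2 - 76) + 36
(3) = -5*c*d + 2*c
(4) = 6*w^2 - 62*w + 20
(5) = -4*l^2 + l*(a - 1)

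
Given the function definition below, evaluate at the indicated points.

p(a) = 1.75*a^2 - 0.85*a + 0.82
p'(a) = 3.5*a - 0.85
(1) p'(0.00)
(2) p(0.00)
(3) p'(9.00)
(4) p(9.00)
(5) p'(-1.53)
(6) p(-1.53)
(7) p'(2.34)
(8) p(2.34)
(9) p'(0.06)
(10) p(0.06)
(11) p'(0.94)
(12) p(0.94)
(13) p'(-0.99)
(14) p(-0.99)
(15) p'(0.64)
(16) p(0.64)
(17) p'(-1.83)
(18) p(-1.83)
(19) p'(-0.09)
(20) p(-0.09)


(1) = -0.85
(2) = 0.82
(3) = 30.65
(4) = 134.92
(5) = -6.21
(6) = 6.22
(7) = 7.34
(8) = 8.41
(9) = -0.64
(10) = 0.78
(11) = 2.44
(12) = 1.57
(13) = -4.31
(14) = 3.38
(15) = 1.39
(16) = 0.99
(17) = -7.25
(18) = 8.24
(19) = -1.17
(20) = 0.91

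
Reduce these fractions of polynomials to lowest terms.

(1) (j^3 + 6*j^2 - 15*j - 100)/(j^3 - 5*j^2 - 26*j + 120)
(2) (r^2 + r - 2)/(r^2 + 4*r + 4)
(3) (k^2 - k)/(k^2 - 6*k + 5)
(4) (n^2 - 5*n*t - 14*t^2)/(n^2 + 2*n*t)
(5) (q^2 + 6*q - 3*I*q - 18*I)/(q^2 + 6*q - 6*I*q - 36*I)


(1) = (j + 5)/(j - 6)
(2) = (r - 1)/(r + 2)
(3) = k/(k - 5)
(4) = (n - 7*t)/n
(5) = (q - 3*I)/(q - 6*I)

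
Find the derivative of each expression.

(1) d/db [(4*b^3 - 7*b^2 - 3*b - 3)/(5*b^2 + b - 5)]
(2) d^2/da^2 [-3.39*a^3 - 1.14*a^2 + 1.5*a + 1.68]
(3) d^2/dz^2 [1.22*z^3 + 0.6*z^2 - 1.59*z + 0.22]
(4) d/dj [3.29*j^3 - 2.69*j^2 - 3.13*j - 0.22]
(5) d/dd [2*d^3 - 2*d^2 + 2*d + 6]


(1) = 2*(10*b^4 + 4*b^3 - 26*b^2 + 50*b + 9)/(25*b^4 + 10*b^3 - 49*b^2 - 10*b + 25)
(2) = -20.34*a - 2.28
(3) = 7.32*z + 1.2
(4) = 9.87*j^2 - 5.38*j - 3.13
(5) = 6*d^2 - 4*d + 2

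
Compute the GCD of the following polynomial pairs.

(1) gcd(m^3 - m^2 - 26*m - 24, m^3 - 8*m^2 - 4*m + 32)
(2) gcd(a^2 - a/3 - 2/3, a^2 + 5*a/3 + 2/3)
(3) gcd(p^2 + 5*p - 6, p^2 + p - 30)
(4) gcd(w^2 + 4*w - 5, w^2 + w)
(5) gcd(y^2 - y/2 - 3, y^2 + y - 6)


(1) = 1
(2) = gcd((a - 1)*(a + 2/3), (a + 2/3)*(a + 1)) = a + 2/3
(3) = gcd((p - 1)*(p + 6), (p - 5)*(p + 6)) = p + 6
(4) = gcd((w - 1)*(w + 5), w*(w + 1)) = 1
(5) = y - 2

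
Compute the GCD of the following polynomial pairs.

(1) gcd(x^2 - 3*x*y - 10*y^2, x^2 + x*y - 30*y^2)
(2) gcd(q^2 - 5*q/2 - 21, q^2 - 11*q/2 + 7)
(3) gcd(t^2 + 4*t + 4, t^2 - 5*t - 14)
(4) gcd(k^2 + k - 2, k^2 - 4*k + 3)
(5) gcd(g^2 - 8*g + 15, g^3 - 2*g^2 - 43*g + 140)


(1) = x - 5*y
(2) = gcd((q - 6)*(q + 7/2), (q - 7/2)*(q - 2)) = 1
(3) = gcd((t + 2)^2, (t - 7)*(t + 2)) = t + 2
(4) = k - 1
(5) = gcd((g - 5)*(g - 3), (g - 5)*(g - 4)*(g + 7)) = g - 5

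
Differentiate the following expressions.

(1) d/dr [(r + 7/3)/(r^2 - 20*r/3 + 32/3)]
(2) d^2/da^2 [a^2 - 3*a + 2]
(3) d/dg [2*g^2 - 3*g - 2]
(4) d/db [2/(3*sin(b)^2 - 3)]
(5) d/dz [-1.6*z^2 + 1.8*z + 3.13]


(1) = (-9*r^2 - 42*r + 236)/(9*r^4 - 120*r^3 + 592*r^2 - 1280*r + 1024)
(2) = 2
(3) = 4*g - 3
(4) = -4*sin(b)/(3*cos(b)^3)
(5) = 1.8 - 3.2*z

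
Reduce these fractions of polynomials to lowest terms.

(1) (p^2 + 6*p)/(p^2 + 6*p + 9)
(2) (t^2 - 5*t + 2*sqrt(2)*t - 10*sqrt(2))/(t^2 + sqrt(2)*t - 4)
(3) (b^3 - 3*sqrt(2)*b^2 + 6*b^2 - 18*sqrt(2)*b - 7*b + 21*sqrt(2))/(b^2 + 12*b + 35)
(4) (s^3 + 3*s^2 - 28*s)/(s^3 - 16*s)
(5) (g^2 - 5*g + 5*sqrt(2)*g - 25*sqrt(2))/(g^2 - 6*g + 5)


(1) = (p^2 + 6*p)/(p^2 + 6*p + 9)
(2) = (t - 5)/(t - sqrt(2))
(3) = (b^2 + b*(-3*sqrt(2) - 1) + 3*sqrt(2))/(b + 5)
(4) = (s + 7)/(s + 4)
(5) = (g + 5*sqrt(2))/(g - 1)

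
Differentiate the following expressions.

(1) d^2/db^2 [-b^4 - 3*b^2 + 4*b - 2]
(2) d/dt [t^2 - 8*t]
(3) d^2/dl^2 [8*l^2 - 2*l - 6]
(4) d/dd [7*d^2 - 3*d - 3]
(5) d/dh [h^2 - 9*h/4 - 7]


(1) = -12*b^2 - 6
(2) = 2*t - 8
(3) = 16
(4) = 14*d - 3
(5) = 2*h - 9/4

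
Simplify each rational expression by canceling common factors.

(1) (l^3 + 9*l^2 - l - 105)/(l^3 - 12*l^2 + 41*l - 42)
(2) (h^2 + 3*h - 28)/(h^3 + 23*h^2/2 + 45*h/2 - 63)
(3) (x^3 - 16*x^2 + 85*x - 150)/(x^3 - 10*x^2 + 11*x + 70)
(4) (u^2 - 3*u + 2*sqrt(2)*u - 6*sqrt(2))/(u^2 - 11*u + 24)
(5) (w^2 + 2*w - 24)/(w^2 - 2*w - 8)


(1) = (l^2 + 12*l + 35)/(l^2 - 9*l + 14)
(2) = (2*h - 8)/(2*h^2 + 9*h - 18)
(3) = (x^2 - 11*x + 30)/(x^2 - 5*x - 14)
(4) = (u + 2*sqrt(2))/(u - 8)
(5) = (w + 6)/(w + 2)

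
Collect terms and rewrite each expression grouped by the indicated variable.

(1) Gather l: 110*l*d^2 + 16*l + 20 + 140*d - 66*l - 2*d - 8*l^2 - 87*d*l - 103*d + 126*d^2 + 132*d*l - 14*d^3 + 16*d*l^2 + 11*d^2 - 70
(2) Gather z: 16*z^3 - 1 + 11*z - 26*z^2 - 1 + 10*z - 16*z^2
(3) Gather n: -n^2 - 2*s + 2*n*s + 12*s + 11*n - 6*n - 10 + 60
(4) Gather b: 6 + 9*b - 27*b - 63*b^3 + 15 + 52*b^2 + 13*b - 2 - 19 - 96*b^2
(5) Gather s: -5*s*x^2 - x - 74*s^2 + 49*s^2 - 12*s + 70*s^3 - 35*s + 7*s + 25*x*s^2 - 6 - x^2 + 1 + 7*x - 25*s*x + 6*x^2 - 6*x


(1) = -14*d^3 + 137*d^2 + 35*d + l^2*(16*d - 8) + l*(110*d^2 + 45*d - 50) - 50
(2) = 16*z^3 - 42*z^2 + 21*z - 2
(3) = -n^2 + n*(2*s + 5) + 10*s + 50
(4) = -63*b^3 - 44*b^2 - 5*b
(5) = 70*s^3 + s^2*(25*x - 25) + s*(-5*x^2 - 25*x - 40) + 5*x^2 - 5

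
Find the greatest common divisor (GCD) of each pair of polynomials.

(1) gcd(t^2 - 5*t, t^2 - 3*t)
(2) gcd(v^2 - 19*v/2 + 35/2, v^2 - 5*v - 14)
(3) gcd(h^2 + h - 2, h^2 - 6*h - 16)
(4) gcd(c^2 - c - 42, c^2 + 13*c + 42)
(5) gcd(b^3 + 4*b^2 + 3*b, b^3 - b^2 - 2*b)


(1) = t
(2) = v - 7
(3) = gcd((h - 1)*(h + 2), (h - 8)*(h + 2)) = h + 2
(4) = c + 6
(5) = b^2 + b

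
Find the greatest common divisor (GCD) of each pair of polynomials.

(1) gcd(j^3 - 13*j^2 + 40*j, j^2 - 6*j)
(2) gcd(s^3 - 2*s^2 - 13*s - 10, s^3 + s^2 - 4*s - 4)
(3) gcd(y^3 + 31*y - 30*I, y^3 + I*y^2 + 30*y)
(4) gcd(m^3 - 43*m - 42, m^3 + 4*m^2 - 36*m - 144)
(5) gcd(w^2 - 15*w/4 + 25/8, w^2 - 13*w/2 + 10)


(1) = gcd(j*(j - 8)*(j - 5), j*(j - 6)) = j
(2) = s^2 + 3*s + 2
(3) = y^2 + I*y + 30
(4) = gcd((m - 7)*(m + 1)*(m + 6), (m - 6)*(m + 4)*(m + 6)) = m + 6
(5) = gcd((w - 5/2)*(w - 5/4), (w - 4)*(w - 5/2)) = w - 5/2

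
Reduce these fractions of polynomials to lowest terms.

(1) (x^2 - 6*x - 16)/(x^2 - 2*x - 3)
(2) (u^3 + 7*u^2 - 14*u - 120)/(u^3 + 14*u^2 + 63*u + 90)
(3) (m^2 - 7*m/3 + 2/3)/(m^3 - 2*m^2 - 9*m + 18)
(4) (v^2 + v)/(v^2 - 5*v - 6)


(1) = (x^2 - 6*x - 16)/(x^2 - 2*x - 3)
(2) = (u - 4)/(u + 3)
(3) = (3*m - 1)/(3*m^2 - 27)
(4) = v/(v - 6)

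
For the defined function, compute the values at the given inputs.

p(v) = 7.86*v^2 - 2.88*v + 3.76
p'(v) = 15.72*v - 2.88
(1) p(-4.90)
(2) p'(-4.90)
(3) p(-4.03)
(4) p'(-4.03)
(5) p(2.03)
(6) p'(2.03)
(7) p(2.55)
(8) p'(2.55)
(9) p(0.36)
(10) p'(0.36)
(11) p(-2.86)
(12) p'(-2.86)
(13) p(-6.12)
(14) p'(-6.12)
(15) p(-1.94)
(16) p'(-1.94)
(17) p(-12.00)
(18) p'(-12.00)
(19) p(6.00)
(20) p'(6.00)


(1) = 206.59
(2) = -79.91
(3) = 143.02
(4) = -66.23
(5) = 30.30
(6) = 29.03
(7) = 47.53
(8) = 37.21
(9) = 3.74
(10) = 2.78
(11) = 76.29
(12) = -47.84
(13) = 315.78
(14) = -99.09
(15) = 38.93
(16) = -33.38
(17) = 1170.16
(18) = -191.52
(19) = 269.44
(20) = 91.44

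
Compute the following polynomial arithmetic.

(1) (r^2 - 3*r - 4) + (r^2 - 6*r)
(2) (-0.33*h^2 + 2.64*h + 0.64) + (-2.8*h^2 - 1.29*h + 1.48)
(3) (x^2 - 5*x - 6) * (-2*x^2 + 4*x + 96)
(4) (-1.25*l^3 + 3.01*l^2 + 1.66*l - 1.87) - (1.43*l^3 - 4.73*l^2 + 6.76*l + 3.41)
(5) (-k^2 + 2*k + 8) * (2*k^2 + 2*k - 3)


(1) = 2*r^2 - 9*r - 4
(2) = -3.13*h^2 + 1.35*h + 2.12
(3) = -2*x^4 + 14*x^3 + 88*x^2 - 504*x - 576
(4) = -2.68*l^3 + 7.74*l^2 - 5.1*l - 5.28
(5) = -2*k^4 + 2*k^3 + 23*k^2 + 10*k - 24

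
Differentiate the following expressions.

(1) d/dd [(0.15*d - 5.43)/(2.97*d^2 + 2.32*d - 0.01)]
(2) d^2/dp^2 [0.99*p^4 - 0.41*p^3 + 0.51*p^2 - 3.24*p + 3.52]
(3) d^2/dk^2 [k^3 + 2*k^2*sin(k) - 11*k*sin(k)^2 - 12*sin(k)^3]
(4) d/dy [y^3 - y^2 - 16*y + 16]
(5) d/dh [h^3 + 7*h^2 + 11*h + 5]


(1) = (-0.4455*d^2 + 32.2542*d + 12.5961)/(8.8209*d^4 + 13.7808*d^3 + 5.323*d^2 - 0.0464*d + 0.0001)
(2) = 11.88*p^2 - 2.46*p + 1.02
(3) = -2*k^2*sin(k) + 8*k*cos(k) - 22*k*cos(2*k) + 6*k + 13*sin(k) - 22*sin(2*k) - 27*sin(3*k)
(4) = 3*y^2 - 2*y - 16
(5) = 3*h^2 + 14*h + 11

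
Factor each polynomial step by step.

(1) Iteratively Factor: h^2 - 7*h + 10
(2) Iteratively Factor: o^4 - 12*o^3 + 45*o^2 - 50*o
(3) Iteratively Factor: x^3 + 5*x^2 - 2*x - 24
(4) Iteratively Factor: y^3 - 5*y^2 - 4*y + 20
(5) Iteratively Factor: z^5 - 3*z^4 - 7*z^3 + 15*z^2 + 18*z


(1) = (h - 2)*(h - 5)
(2) = (o - 5)*(o^3 - 7*o^2 + 10*o) = (o - 5)^2*(o^2 - 2*o) = (o - 5)^2*(o - 2)*(o)
(3) = (x + 4)*(x^2 + x - 6) = (x - 2)*(x + 4)*(x + 3)
(4) = (y + 2)*(y^2 - 7*y + 10) = (y - 2)*(y + 2)*(y - 5)
(5) = (z)*(z^4 - 3*z^3 - 7*z^2 + 15*z + 18) = z*(z - 3)*(z^3 - 7*z - 6) = z*(z - 3)*(z + 1)*(z^2 - z - 6) = z*(z - 3)^2*(z + 1)*(z + 2)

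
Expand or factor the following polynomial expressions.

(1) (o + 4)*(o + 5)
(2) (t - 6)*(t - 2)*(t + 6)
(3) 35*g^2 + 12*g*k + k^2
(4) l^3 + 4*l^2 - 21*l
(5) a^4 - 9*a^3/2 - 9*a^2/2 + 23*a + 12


(1) = o^2 + 9*o + 20
(2) = t^3 - 2*t^2 - 36*t + 72
(3) = (5*g + k)*(7*g + k)
(4) = l*(l - 3)*(l + 7)
(5) = (a - 4)*(a - 3)*(a + 1/2)*(a + 2)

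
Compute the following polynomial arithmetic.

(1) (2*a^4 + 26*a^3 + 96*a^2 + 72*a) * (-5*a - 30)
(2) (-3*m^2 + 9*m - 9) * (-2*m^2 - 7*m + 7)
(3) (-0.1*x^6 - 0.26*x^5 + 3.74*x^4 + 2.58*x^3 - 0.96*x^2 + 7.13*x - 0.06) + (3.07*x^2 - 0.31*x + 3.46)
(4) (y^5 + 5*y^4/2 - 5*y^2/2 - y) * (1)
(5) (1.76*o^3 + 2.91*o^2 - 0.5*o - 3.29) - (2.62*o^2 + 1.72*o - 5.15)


(1) = -10*a^5 - 190*a^4 - 1260*a^3 - 3240*a^2 - 2160*a
(2) = 6*m^4 + 3*m^3 - 66*m^2 + 126*m - 63
(3) = -0.1*x^6 - 0.26*x^5 + 3.74*x^4 + 2.58*x^3 + 2.11*x^2 + 6.82*x + 3.4
(4) = y^5 + 5*y^4/2 - 5*y^2/2 - y
(5) = 1.76*o^3 + 0.29*o^2 - 2.22*o + 1.86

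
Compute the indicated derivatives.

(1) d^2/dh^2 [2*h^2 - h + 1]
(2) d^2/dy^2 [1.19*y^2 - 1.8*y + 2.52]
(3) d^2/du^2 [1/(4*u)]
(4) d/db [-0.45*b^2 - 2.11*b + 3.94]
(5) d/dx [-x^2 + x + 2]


(1) = 4
(2) = 2.38000000000000
(3) = 1/(2*u^3)
(4) = -0.9*b - 2.11
(5) = 1 - 2*x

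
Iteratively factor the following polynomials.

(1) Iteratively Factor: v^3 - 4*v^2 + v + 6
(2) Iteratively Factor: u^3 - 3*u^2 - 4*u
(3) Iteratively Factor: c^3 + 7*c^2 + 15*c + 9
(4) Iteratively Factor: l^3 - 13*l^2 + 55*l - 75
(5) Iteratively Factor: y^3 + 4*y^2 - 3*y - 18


(1) = (v - 3)*(v^2 - v - 2) = (v - 3)*(v + 1)*(v - 2)
(2) = (u)*(u^2 - 3*u - 4) = u*(u - 4)*(u + 1)
(3) = (c + 3)*(c^2 + 4*c + 3) = (c + 3)^2*(c + 1)
(4) = (l - 5)*(l^2 - 8*l + 15) = (l - 5)*(l - 3)*(l - 5)
(5) = (y - 2)*(y^2 + 6*y + 9) = (y - 2)*(y + 3)*(y + 3)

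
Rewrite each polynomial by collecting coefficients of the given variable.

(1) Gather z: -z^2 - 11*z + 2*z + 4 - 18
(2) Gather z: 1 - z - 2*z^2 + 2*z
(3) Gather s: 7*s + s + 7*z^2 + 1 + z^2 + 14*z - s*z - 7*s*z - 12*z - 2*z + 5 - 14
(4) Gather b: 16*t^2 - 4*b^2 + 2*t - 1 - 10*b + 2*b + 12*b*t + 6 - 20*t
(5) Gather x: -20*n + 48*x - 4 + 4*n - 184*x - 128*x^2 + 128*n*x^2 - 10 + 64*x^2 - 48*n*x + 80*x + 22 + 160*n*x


(1) = -z^2 - 9*z - 14
(2) = -2*z^2 + z + 1
(3) = s*(8 - 8*z) + 8*z^2 - 8
(4) = -4*b^2 + b*(12*t - 8) + 16*t^2 - 18*t + 5
(5) = -16*n + x^2*(128*n - 64) + x*(112*n - 56) + 8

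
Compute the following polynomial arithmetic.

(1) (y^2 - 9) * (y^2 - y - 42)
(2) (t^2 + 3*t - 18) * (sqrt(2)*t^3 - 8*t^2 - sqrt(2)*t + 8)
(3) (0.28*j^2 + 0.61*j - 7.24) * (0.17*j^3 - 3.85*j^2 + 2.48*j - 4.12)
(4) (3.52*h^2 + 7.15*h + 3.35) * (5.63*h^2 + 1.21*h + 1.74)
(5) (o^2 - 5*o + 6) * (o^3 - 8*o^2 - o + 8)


(1) = y^4 - y^3 - 51*y^2 + 9*y + 378
(2) = sqrt(2)*t^5 - 8*t^4 + 3*sqrt(2)*t^4 - 19*sqrt(2)*t^3 - 24*t^3 - 3*sqrt(2)*t^2 + 152*t^2 + 24*t + 18*sqrt(2)*t - 144
(3) = 0.0476*j^5 - 0.9743*j^4 - 2.8849*j^3 + 28.2332*j^2 - 20.4684*j + 29.8288
(4) = 19.8176*h^4 + 44.5137*h^3 + 33.6368*h^2 + 16.4945*h + 5.829
(5) = o^5 - 13*o^4 + 45*o^3 - 35*o^2 - 46*o + 48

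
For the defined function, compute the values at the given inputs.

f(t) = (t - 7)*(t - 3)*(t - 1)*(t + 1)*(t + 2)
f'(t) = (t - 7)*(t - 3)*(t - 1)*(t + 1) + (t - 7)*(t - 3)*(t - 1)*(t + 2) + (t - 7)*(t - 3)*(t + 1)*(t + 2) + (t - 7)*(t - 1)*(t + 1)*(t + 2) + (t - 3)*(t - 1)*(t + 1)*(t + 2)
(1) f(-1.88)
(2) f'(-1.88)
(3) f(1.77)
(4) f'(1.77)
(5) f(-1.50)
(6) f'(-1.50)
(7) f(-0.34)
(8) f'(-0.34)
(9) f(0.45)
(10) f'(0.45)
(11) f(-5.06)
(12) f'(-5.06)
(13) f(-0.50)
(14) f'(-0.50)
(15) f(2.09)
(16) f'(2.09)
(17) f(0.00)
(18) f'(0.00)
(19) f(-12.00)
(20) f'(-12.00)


(1) = 13.18
(2) = 86.09
(3) = 51.73
(4) = 47.63
(5) = 23.91
(6) = -17.69
(7) = -35.99
(8) = -33.68
(9) = -32.63
(10) = 41.29
(11) = -7318.17
(12) = 6916.46
(13) = -29.53
(14) = -46.69
(15) = 61.55
(16) = 11.26
(17) = -42.00
(18) = -1.00
(19) = -407550.00
(20) = 157775.00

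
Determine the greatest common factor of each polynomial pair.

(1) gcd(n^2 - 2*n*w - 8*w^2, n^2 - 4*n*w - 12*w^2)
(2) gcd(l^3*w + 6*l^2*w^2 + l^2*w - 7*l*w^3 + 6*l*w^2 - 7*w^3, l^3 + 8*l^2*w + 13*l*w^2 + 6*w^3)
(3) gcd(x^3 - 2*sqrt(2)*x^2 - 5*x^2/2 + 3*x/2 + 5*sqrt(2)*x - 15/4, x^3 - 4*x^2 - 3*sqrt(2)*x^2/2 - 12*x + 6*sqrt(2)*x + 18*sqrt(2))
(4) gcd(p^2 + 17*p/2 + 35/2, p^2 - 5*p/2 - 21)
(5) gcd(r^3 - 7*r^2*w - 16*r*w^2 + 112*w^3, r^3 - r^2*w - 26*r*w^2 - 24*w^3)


(1) = gcd((n - 4*w)*(n + 2*w), (n - 6*w)*(n + 2*w)) = n + 2*w
(2) = 1
(3) = gcd((x - 5/2)*(x - 3*sqrt(2)/2)*(x - sqrt(2)/2), (x - 6)*(x + 2)*(x - 3*sqrt(2)/2)) = x - 3*sqrt(2)/2
(4) = gcd((p + 7/2)*(p + 5), (p - 6)*(p + 7/2)) = p + 7/2
(5) = r + 4*w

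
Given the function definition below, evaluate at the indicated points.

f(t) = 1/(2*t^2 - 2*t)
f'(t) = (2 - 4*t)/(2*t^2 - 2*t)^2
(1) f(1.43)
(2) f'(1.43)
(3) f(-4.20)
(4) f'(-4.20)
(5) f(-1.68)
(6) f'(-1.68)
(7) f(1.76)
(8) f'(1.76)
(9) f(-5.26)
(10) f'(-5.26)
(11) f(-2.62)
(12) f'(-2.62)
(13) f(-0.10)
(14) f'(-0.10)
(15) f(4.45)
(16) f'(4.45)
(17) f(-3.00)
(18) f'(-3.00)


(1) = 0.81
(2) = -2.46
(3) = 0.02
(4) = 0.01
(5) = 0.11
(6) = 0.11
(7) = 0.37
(8) = -0.70
(9) = 0.02
(10) = 0.01
(11) = 0.05
(12) = 0.03
(13) = 4.55
(14) = 49.59
(15) = 0.03
(16) = -0.02
(17) = 0.04
(18) = 0.02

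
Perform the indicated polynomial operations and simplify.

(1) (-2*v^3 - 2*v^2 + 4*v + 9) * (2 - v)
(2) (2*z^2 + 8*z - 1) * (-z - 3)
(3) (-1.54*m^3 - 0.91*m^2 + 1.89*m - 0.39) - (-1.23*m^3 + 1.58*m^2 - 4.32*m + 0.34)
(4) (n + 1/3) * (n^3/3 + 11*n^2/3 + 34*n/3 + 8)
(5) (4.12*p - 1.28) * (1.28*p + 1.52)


(1) = 2*v^4 - 2*v^3 - 8*v^2 - v + 18
(2) = -2*z^3 - 14*z^2 - 23*z + 3
(3) = -0.31*m^3 - 2.49*m^2 + 6.21*m - 0.73
(4) = n^4/3 + 34*n^3/9 + 113*n^2/9 + 106*n/9 + 8/3
(5) = 5.2736*p^2 + 4.624*p - 1.9456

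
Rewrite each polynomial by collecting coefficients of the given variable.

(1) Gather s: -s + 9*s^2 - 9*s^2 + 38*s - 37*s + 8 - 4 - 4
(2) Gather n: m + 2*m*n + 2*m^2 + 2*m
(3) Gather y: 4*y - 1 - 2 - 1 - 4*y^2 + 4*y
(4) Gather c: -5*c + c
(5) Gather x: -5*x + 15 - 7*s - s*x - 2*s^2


(1) = 0
(2) = 2*m^2 + 2*m*n + 3*m
(3) = -4*y^2 + 8*y - 4
(4) = -4*c
(5) = -2*s^2 - 7*s + x*(-s - 5) + 15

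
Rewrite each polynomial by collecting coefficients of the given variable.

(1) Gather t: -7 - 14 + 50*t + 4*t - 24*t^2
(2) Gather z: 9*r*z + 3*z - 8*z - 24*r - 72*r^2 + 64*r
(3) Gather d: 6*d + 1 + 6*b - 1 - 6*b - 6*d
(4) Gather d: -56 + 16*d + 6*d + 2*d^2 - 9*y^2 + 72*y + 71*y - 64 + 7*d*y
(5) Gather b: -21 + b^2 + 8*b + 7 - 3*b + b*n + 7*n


(1) = -24*t^2 + 54*t - 21
(2) = -72*r^2 + 40*r + z*(9*r - 5)
(3) = 0
(4) = 2*d^2 + d*(7*y + 22) - 9*y^2 + 143*y - 120
(5) = b^2 + b*(n + 5) + 7*n - 14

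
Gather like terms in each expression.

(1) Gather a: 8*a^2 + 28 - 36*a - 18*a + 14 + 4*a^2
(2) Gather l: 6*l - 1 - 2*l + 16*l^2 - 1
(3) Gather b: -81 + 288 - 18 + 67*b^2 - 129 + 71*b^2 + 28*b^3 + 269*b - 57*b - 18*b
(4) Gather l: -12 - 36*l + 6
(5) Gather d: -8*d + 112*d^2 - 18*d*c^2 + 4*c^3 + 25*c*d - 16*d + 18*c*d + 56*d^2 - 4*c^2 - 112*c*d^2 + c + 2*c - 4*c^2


(1) = 12*a^2 - 54*a + 42
(2) = 16*l^2 + 4*l - 2
(3) = 28*b^3 + 138*b^2 + 194*b + 60
(4) = -36*l - 6
(5) = 4*c^3 - 8*c^2 + 3*c + d^2*(168 - 112*c) + d*(-18*c^2 + 43*c - 24)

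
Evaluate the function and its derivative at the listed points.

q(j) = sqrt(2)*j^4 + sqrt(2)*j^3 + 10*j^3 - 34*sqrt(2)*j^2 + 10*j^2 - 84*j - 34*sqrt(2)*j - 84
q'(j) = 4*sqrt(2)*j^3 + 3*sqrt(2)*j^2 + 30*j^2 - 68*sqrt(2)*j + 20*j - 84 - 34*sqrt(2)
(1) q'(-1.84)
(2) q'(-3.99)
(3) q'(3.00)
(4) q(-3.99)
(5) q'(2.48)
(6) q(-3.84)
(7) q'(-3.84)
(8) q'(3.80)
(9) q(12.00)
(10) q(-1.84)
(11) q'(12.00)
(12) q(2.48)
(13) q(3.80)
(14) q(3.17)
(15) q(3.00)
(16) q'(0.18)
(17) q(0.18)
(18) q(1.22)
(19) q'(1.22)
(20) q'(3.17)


(1) = 88.76
(2) = 357.64
(3) = 100.34
(4) = -529.89
(5) = -24.09
(6) = -477.17
(7) = 345.02
(8) = 383.35
(9) = 41895.90
(10) = -24.80
(11) = 13659.90
(12) = -418.20
(13) = -214.64
(14) = -378.99
(15) = -400.26
(16) = -144.65
(17) = -108.94
(18) = -277.97
(19) = -163.77
(20) = 150.77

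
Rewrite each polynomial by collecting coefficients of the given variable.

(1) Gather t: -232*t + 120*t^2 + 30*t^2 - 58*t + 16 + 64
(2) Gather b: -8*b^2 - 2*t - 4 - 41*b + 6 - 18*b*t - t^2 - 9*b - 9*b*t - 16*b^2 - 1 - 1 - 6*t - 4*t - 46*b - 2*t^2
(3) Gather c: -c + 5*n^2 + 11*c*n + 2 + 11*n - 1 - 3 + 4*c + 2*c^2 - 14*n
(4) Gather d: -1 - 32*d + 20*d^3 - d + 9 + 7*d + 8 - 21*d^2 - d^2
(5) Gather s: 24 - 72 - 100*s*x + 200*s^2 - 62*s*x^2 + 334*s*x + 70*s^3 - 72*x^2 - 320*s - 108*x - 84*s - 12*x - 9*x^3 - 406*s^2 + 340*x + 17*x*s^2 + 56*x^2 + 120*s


(1) = 150*t^2 - 290*t + 80
(2) = -24*b^2 + b*(-27*t - 96) - 3*t^2 - 12*t
(3) = 2*c^2 + c*(11*n + 3) + 5*n^2 - 3*n - 2
(4) = 20*d^3 - 22*d^2 - 26*d + 16
(5) = 70*s^3 + s^2*(17*x - 206) + s*(-62*x^2 + 234*x - 284) - 9*x^3 - 16*x^2 + 220*x - 48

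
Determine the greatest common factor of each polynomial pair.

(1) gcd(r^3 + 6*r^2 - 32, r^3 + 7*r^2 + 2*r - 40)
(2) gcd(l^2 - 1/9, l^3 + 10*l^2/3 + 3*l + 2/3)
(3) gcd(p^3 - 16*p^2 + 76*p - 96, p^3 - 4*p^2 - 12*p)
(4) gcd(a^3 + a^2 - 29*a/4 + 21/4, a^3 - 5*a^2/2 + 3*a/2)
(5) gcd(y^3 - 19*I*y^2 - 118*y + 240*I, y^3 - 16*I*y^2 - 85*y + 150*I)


(1) = r^2 + 2*r - 8
(2) = gcd((l - 1/3)*(l + 1/3), (l + 1/3)*(l + 1)*(l + 2)) = l + 1/3
(3) = gcd((p - 8)*(p - 6)*(p - 2), p*(p - 6)*(p + 2)) = p - 6
(4) = gcd((a - 3/2)*(a - 1)*(a + 7/2), a*(a - 3/2)*(a - 1)) = a^2 - 5*a/2 + 3/2
(5) = y^2 - 11*I*y - 30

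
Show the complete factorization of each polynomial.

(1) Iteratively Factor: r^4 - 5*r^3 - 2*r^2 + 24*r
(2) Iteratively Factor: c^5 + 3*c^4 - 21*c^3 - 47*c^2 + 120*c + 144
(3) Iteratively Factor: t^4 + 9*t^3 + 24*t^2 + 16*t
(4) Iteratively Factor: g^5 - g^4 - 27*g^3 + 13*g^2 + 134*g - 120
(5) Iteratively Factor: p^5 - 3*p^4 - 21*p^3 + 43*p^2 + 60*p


(1) = (r)*(r^3 - 5*r^2 - 2*r + 24) = r*(r - 3)*(r^2 - 2*r - 8) = r*(r - 3)*(r + 2)*(r - 4)
(2) = (c - 3)*(c^4 + 6*c^3 - 3*c^2 - 56*c - 48) = (c - 3)*(c + 1)*(c^3 + 5*c^2 - 8*c - 48) = (c - 3)^2*(c + 1)*(c^2 + 8*c + 16) = (c - 3)^2*(c + 1)*(c + 4)*(c + 4)
(3) = (t + 4)*(t^3 + 5*t^2 + 4*t) = t*(t + 4)*(t^2 + 5*t + 4) = t*(t + 4)^2*(t + 1)
(4) = (g - 5)*(g^4 + 4*g^3 - 7*g^2 - 22*g + 24) = (g - 5)*(g - 2)*(g^3 + 6*g^2 + 5*g - 12) = (g - 5)*(g - 2)*(g - 1)*(g^2 + 7*g + 12) = (g - 5)*(g - 2)*(g - 1)*(g + 4)*(g + 3)
(5) = (p + 4)*(p^4 - 7*p^3 + 7*p^2 + 15*p) = p*(p + 4)*(p^3 - 7*p^2 + 7*p + 15) = p*(p - 5)*(p + 4)*(p^2 - 2*p - 3) = p*(p - 5)*(p - 3)*(p + 4)*(p + 1)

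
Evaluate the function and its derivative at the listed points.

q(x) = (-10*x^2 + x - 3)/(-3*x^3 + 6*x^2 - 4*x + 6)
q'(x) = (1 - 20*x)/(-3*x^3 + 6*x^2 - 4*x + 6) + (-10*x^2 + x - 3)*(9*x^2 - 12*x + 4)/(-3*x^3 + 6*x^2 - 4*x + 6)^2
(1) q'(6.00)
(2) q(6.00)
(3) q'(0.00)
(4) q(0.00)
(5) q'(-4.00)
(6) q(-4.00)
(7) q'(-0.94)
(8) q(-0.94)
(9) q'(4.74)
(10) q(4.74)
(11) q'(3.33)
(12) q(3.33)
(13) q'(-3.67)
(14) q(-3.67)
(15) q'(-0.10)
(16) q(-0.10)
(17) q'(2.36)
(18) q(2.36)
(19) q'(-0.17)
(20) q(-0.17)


(1) = -0.19
(2) = 0.79
(3) = -0.17
(4) = -0.50
(5) = -0.08
(6) = -0.54
(7) = 0.16
(8) = -0.73
(9) = -0.38
(10) = 1.13
(11) = -1.38
(12) = 2.14
(13) = -0.09
(14) = -0.57
(15) = 0.06
(16) = -0.50
(17) = -11.38
(18) = 5.96
(19) = 0.18
(20) = -0.50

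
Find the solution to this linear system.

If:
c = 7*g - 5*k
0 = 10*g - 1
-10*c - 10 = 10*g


Then:
c = -11/10
g = 1/10
k = 9/25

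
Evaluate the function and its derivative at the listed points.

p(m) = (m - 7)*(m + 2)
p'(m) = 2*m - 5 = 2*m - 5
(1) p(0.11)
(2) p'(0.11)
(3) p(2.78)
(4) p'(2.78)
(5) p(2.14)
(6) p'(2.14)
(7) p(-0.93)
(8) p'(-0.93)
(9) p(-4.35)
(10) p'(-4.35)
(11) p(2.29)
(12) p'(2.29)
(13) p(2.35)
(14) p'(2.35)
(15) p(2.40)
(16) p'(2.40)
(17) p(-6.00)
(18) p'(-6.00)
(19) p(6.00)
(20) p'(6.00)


(1) = -14.54
(2) = -4.78
(3) = -20.17
(4) = 0.56
(5) = -20.12
(6) = -0.72
(7) = -8.49
(8) = -6.86
(9) = 26.67
(10) = -13.70
(11) = -20.21
(12) = -0.42
(13) = -20.23
(14) = -0.30
(15) = -20.24
(16) = -0.20
(17) = 52.00
(18) = -17.00
(19) = -8.00
(20) = 7.00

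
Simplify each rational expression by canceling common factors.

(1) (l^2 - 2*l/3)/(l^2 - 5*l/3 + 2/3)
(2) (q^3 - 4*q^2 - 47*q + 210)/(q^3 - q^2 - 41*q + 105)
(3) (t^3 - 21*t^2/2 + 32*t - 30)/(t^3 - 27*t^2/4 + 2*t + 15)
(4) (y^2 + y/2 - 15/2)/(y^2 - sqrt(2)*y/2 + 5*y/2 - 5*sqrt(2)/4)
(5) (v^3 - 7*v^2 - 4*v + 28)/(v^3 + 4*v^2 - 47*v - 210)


(1) = l/(l - 1)
(2) = (q - 6)/(q - 3)
(3) = (4*t - 10)/(4*t + 5)
(4) = (8*y^2 + 4*y - 60)/(8*y^2 + y*(20 - 4*sqrt(2)) - 10*sqrt(2))
(5) = (v^2 - 4)/(v^2 + 11*v + 30)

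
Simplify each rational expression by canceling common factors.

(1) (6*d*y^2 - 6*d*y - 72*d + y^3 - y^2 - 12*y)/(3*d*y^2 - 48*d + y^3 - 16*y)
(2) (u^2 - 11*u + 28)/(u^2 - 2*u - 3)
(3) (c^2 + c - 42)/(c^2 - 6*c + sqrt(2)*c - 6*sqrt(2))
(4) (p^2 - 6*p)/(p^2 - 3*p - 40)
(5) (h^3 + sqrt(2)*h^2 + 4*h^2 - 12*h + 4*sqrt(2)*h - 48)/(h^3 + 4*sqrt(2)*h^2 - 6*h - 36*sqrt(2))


(1) = (6*d*y + 18*d + y^2 + 3*y)/(3*d*y + 12*d + y^2 + 4*y)
(2) = (u^2 - 11*u + 28)/(u^2 - 2*u - 3)
(3) = (c + 7)/(c + sqrt(2))
(4) = (p^2 - 6*p)/(p^2 - 3*p - 40)
(5) = (h + 4)/(h + 3*sqrt(2))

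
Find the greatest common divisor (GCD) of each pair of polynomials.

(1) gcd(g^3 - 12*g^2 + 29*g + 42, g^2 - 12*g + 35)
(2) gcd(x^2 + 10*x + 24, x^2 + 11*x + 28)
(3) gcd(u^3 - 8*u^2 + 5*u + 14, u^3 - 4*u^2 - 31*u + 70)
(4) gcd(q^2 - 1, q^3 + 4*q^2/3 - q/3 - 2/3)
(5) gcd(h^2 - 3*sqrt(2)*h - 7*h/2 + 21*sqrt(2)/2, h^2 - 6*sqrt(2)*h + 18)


(1) = gcd((g - 7)*(g - 6)*(g + 1), (g - 7)*(g - 5)) = g - 7
(2) = x + 4
(3) = gcd((u - 7)*(u - 2)*(u + 1), (u - 7)*(u - 2)*(u + 5)) = u^2 - 9*u + 14
(4) = gcd((q - 1)*(q + 1), (q - 2/3)*(q + 1)^2) = q + 1
(5) = h - 3*sqrt(2)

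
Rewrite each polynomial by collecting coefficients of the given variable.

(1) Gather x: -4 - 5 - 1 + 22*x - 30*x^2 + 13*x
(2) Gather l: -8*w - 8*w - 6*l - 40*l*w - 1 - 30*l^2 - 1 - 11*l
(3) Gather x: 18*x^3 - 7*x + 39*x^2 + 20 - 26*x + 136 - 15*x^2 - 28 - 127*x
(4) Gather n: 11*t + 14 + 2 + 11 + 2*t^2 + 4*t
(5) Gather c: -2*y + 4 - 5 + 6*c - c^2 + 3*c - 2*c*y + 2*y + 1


(1) = -30*x^2 + 35*x - 10
(2) = -30*l^2 + l*(-40*w - 17) - 16*w - 2
(3) = 18*x^3 + 24*x^2 - 160*x + 128
(4) = 2*t^2 + 15*t + 27
(5) = -c^2 + c*(9 - 2*y)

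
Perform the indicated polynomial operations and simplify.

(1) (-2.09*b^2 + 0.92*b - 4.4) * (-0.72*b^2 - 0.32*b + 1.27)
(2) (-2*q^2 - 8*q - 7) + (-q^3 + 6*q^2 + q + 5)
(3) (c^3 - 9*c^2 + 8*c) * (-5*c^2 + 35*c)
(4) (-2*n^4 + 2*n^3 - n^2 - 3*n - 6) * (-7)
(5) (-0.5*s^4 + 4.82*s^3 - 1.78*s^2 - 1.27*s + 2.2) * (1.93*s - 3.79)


(1) = 1.5048*b^4 + 0.0064*b^3 + 0.2193*b^2 + 2.5764*b - 5.588
(2) = -q^3 + 4*q^2 - 7*q - 2
(3) = -5*c^5 + 80*c^4 - 355*c^3 + 280*c^2
(4) = 14*n^4 - 14*n^3 + 7*n^2 + 21*n + 42
(5) = -0.965*s^5 + 11.1976*s^4 - 21.7032*s^3 + 4.2951*s^2 + 9.0593*s - 8.338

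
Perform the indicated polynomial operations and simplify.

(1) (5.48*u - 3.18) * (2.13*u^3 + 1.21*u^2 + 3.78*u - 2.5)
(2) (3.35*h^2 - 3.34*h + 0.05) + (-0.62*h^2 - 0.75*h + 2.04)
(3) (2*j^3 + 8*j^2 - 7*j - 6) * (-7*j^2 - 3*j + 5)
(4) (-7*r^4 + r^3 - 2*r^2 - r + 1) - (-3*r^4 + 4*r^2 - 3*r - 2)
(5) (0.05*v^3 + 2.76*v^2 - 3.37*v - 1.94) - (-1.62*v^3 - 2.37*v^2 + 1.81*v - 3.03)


(1) = 11.6724*u^4 - 0.1426*u^3 + 16.8666*u^2 - 25.7204*u + 7.95
(2) = 2.73*h^2 - 4.09*h + 2.09
(3) = -14*j^5 - 62*j^4 + 35*j^3 + 103*j^2 - 17*j - 30
(4) = -4*r^4 + r^3 - 6*r^2 + 2*r + 3
(5) = 1.67*v^3 + 5.13*v^2 - 5.18*v + 1.09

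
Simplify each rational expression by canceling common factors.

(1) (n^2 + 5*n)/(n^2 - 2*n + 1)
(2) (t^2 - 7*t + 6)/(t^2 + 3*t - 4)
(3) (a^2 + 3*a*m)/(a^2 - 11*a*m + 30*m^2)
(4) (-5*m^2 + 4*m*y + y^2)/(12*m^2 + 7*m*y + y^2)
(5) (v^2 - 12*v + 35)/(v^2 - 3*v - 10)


(1) = (n^2 + 5*n)/(n^2 - 2*n + 1)
(2) = (t - 6)/(t + 4)
(3) = (a^2 + 3*a*m)/(a^2 - 11*a*m + 30*m^2)
(4) = (-5*m^2 + 4*m*y + y^2)/(12*m^2 + 7*m*y + y^2)
(5) = (v - 7)/(v + 2)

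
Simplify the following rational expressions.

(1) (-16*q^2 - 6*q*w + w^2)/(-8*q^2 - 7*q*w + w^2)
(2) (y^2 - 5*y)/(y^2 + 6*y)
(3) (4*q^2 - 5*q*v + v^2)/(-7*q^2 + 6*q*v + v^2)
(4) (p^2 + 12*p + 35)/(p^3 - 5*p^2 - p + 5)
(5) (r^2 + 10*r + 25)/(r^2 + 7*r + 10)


(1) = (2*q + w)/(q + w)
(2) = (y - 5)/(y + 6)
(3) = (-4*q + v)/(7*q + v)
(4) = (p^2 + 12*p + 35)/(p^3 - 5*p^2 - p + 5)
(5) = (r + 5)/(r + 2)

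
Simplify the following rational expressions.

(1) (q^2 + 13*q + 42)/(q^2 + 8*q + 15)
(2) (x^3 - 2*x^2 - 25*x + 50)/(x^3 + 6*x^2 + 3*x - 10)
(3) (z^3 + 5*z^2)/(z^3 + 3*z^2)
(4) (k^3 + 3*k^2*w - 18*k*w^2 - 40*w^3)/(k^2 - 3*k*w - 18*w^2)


(1) = (q^2 + 13*q + 42)/(q^2 + 8*q + 15)
(2) = (x^2 - 7*x + 10)/(x^2 + x - 2)
(3) = (z + 5)/(z + 3)
(4) = (-k^3 - 3*k^2*w + 18*k*w^2 + 40*w^3)/(-k^2 + 3*k*w + 18*w^2)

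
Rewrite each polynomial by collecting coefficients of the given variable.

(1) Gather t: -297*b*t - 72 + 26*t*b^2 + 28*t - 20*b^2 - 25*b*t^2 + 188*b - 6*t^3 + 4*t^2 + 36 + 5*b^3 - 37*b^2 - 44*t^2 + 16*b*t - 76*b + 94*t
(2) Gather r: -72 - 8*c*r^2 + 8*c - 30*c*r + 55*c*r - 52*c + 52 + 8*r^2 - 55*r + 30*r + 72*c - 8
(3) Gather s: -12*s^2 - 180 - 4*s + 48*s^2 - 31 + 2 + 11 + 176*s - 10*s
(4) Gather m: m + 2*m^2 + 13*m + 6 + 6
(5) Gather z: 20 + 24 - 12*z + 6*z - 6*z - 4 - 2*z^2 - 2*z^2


(1) = 5*b^3 - 57*b^2 + 112*b - 6*t^3 + t^2*(-25*b - 40) + t*(26*b^2 - 281*b + 122) - 36
(2) = 28*c + r^2*(8 - 8*c) + r*(25*c - 25) - 28
(3) = 36*s^2 + 162*s - 198
(4) = 2*m^2 + 14*m + 12
(5) = -4*z^2 - 12*z + 40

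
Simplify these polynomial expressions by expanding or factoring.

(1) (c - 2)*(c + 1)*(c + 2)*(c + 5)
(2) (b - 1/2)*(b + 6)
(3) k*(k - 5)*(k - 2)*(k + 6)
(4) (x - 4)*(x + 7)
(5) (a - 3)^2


(1) = c^4 + 6*c^3 + c^2 - 24*c - 20
(2) = b^2 + 11*b/2 - 3
(3) = k^4 - k^3 - 32*k^2 + 60*k
(4) = x^2 + 3*x - 28
(5) = a^2 - 6*a + 9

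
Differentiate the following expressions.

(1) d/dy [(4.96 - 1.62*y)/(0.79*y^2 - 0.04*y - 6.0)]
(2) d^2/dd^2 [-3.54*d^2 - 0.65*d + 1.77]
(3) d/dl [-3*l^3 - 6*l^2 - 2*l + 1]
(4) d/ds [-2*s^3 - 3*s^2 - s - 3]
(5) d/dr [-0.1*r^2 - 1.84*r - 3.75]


(1) = (1.2798*y^2 - 7.8368*y + 9.9184)/(0.6241*y^4 - 0.0632*y^3 - 9.4784*y^2 + 0.48*y + 36.0)
(2) = -7.08000000000000
(3) = -9*l^2 - 12*l - 2
(4) = -6*s^2 - 6*s - 1
(5) = -0.2*r - 1.84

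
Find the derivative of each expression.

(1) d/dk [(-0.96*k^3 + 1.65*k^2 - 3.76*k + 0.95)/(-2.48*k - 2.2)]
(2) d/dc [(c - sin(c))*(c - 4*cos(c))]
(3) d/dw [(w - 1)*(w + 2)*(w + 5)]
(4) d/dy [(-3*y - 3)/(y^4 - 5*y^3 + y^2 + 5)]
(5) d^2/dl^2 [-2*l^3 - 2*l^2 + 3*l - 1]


(1) = (4.7616*k^3 + 2.244*k^2 - 7.26*k + 10.628)/(6.1504*k^2 + 10.912*k + 4.84)
(2) = (c - sin(c))*(4*sin(c) + 1) - (c - 4*cos(c))*(cos(c) - 1)
(3) = 3*w^2 + 12*w + 3
(4) = 3*(-y^4 + 5*y^3 - y^2 + y*(y + 1)*(4*y^2 - 15*y + 2) - 5)/(y^4 - 5*y^3 + y^2 + 5)^2
(5) = -12*l - 4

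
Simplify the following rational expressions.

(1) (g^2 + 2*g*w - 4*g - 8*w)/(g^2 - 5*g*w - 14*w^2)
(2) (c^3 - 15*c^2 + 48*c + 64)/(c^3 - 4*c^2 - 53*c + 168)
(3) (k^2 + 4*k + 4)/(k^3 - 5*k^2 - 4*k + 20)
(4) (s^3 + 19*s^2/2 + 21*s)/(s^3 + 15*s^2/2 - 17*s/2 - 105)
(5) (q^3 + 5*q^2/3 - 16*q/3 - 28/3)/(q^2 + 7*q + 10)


(1) = (4 - g)/(-g + 7*w)
(2) = (c^2 - 7*c - 8)/(c^2 + 4*c - 21)
(3) = (k + 2)/(k^2 - 7*k + 10)
(4) = (2*s^2 + 7*s)/(2*s^2 + 3*s - 35)
(5) = (3*q^2 - q - 14)/(3*q + 15)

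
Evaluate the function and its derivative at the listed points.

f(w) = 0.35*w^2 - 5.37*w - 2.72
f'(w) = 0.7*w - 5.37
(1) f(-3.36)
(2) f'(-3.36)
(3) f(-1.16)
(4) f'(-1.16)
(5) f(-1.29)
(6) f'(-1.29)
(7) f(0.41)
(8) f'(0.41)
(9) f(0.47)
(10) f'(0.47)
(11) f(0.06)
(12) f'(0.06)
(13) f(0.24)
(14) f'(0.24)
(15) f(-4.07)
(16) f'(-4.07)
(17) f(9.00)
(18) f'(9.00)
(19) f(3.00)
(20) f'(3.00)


(1) = 19.27
(2) = -7.72
(3) = 3.98
(4) = -6.18
(5) = 4.79
(6) = -6.27
(7) = -4.86
(8) = -5.08
(9) = -5.17
(10) = -5.04
(11) = -3.04
(12) = -5.33
(13) = -3.99
(14) = -5.20
(15) = 24.93
(16) = -8.22
(17) = -22.70
(18) = 0.93
(19) = -15.68
(20) = -3.27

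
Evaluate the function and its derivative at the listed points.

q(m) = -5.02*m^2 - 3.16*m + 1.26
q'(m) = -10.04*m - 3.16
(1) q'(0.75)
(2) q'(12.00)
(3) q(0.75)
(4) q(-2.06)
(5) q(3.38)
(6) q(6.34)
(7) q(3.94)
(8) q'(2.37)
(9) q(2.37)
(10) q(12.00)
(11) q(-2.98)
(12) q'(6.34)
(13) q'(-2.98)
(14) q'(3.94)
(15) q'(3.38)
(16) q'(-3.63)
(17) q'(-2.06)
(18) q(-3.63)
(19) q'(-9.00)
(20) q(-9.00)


(1) = -10.69
(2) = -123.64
(3) = -3.93
(4) = -13.53
(5) = -66.77
(6) = -220.56
(7) = -89.12
(8) = -26.95
(9) = -34.43
(10) = -759.54
(11) = -33.90
(12) = -66.81
(13) = 26.76
(14) = -42.72
(15) = -37.10
(16) = 33.29
(17) = 17.52
(18) = -53.42
(19) = 87.20
(20) = -376.92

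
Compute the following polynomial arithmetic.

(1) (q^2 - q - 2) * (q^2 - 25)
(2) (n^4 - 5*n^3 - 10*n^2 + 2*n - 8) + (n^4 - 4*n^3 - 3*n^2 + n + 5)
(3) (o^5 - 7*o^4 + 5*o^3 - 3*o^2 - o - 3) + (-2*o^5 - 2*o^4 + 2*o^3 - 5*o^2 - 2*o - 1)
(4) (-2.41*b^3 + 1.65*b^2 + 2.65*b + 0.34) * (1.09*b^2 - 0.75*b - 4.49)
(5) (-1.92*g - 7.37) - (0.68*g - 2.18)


(1) = q^4 - q^3 - 27*q^2 + 25*q + 50
(2) = 2*n^4 - 9*n^3 - 13*n^2 + 3*n - 3
(3) = -o^5 - 9*o^4 + 7*o^3 - 8*o^2 - 3*o - 4
(4) = -2.6269*b^5 + 3.606*b^4 + 12.4719*b^3 - 9.0254*b^2 - 12.1535*b - 1.5266
(5) = -2.6*g - 5.19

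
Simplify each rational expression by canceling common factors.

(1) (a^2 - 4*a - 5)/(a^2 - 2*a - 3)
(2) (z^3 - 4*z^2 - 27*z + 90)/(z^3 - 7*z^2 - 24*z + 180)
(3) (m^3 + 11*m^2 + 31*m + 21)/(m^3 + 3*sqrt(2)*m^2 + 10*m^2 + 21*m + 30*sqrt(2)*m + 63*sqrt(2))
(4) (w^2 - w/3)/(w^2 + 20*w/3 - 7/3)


(1) = (a - 5)/(a - 3)
(2) = (z - 3)/(z - 6)
(3) = (m + 1)/(m + 3*sqrt(2))
(4) = w/(w + 7)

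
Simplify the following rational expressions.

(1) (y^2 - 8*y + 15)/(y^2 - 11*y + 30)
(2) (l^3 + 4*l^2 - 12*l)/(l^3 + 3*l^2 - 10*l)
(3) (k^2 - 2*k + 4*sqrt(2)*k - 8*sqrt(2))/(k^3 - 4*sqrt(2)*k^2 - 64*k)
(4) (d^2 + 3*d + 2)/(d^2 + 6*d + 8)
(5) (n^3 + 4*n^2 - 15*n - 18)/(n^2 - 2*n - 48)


(1) = (y - 3)/(y - 6)
(2) = (l + 6)/(l + 5)
(3) = (k - 2)/(k^2 - 8*sqrt(2)*k)
(4) = (d + 1)/(d + 4)
(5) = (n^2 - 2*n - 3)/(n - 8)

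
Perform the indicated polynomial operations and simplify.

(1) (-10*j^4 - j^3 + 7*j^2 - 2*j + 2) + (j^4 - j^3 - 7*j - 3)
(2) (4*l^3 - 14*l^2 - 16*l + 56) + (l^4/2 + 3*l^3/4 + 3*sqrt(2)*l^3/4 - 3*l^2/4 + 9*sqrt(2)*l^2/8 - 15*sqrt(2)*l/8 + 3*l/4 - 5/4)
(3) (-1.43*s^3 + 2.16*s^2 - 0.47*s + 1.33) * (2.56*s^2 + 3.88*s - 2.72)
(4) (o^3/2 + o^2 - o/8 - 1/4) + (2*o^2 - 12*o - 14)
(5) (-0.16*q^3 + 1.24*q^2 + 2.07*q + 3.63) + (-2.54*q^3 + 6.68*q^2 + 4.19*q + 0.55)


(1) = -9*j^4 - 2*j^3 + 7*j^2 - 9*j - 1
(2) = l^4/2 + 3*sqrt(2)*l^3/4 + 19*l^3/4 - 59*l^2/4 + 9*sqrt(2)*l^2/8 - 61*l/4 - 15*sqrt(2)*l/8 + 219/4
(3) = -3.6608*s^5 - 0.0188*s^4 + 11.0672*s^3 - 4.294*s^2 + 6.4388*s - 3.6176
(4) = o^3/2 + 3*o^2 - 97*o/8 - 57/4
(5) = -2.7*q^3 + 7.92*q^2 + 6.26*q + 4.18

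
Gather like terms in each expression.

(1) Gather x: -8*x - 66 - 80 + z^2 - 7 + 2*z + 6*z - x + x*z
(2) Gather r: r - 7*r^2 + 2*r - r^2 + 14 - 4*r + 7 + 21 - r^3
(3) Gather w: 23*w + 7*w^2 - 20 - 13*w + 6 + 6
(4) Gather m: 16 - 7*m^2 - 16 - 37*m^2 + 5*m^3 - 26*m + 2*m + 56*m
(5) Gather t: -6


(1) = x*(z - 9) + z^2 + 8*z - 153
(2) = -r^3 - 8*r^2 - r + 42
(3) = 7*w^2 + 10*w - 8
(4) = 5*m^3 - 44*m^2 + 32*m
(5) = -6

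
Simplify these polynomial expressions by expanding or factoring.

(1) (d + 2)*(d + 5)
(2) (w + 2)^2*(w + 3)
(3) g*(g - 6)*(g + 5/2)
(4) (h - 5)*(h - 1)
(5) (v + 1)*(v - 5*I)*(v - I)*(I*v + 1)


(1) = d^2 + 7*d + 10
(2) = w^3 + 7*w^2 + 16*w + 12
(3) = g^3 - 7*g^2/2 - 15*g
(4) = h^2 - 6*h + 5
(5) = I*v^4 + 7*v^3 + I*v^3 + 7*v^2 - 11*I*v^2 - 5*v - 11*I*v - 5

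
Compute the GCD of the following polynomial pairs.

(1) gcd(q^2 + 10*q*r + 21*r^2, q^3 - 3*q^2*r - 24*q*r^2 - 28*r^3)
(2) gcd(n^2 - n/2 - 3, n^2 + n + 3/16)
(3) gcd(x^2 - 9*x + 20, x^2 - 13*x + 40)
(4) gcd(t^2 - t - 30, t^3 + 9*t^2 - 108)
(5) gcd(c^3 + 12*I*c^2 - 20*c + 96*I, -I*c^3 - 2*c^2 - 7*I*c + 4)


(1) = 1
(2) = 1
(3) = gcd((x - 5)*(x - 4), (x - 8)*(x - 5)) = x - 5
(4) = 1
(5) = 1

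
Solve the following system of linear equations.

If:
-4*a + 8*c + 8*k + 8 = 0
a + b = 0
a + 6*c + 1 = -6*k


Then:
a = 5/4
b = -5/4
c = -k - 3/8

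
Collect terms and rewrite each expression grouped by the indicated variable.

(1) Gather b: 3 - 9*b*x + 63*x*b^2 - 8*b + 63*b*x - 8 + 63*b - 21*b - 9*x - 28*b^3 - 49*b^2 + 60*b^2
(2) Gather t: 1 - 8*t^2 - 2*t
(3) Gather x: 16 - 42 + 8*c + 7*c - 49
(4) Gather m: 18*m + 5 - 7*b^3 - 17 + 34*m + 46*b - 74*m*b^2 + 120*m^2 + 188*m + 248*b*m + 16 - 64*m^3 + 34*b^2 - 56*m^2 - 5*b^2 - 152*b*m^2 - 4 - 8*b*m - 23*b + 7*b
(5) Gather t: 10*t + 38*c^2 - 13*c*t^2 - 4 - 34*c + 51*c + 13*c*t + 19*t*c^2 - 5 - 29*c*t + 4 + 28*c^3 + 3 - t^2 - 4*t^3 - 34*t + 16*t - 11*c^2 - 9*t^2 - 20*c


(1) = -28*b^3 + b^2*(63*x + 11) + b*(54*x + 34) - 9*x - 5
(2) = -8*t^2 - 2*t + 1
(3) = 15*c - 75
(4) = -7*b^3 + 29*b^2 + 30*b - 64*m^3 + m^2*(64 - 152*b) + m*(-74*b^2 + 240*b + 240)
(5) = 28*c^3 + 27*c^2 - 3*c - 4*t^3 + t^2*(-13*c - 10) + t*(19*c^2 - 16*c - 8) - 2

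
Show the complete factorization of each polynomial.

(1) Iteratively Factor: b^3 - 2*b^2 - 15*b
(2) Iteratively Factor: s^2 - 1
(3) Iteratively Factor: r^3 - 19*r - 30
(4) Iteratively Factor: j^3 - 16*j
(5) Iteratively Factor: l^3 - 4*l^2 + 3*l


(1) = (b - 5)*(b^2 + 3*b) = (b - 5)*(b + 3)*(b)
(2) = (s + 1)*(s - 1)
(3) = (r - 5)*(r^2 + 5*r + 6) = (r - 5)*(r + 3)*(r + 2)
(4) = (j)*(j^2 - 16) = j*(j - 4)*(j + 4)
(5) = (l - 3)*(l^2 - l) = l*(l - 3)*(l - 1)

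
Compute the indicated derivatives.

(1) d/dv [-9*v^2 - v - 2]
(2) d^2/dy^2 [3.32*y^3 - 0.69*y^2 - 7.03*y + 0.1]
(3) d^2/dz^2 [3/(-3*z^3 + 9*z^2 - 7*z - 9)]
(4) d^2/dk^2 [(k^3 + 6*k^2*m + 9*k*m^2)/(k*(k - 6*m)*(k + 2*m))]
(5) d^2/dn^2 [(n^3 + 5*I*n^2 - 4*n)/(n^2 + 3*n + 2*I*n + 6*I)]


(1) = -18*v - 1
(2) = 19.92*y - 1.38
(3) = 6*(9*(z - 1)*(3*z^3 - 9*z^2 + 7*z + 9) - (9*z^2 - 18*z + 7)^2)/(3*z^3 - 9*z^2 + 7*z + 9)^3
(4) = 2*m*(10*k^3 + 63*k^2*m + 108*k*m^2 + 108*m^3)/(k^6 - 12*k^5*m + 12*k^4*m^2 + 224*k^3*m^3 - 144*k^2*m^4 - 1728*k*m^5 - 1728*m^6)
(5) = (n^3*(22 - 18*I) + n^2*(108 + 108*I) + n*(-216 + 144*I) - 96 - 216*I)/(n^6 + n^5*(9 + 6*I) + n^4*(15 + 54*I) + n^3*(-81 + 154*I) + n^2*(-324 + 90*I) + n*(-324 - 216*I) - 216*I)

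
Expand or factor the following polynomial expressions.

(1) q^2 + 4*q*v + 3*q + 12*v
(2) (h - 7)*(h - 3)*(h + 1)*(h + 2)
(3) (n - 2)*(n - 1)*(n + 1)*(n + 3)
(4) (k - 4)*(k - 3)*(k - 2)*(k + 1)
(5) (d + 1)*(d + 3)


(1) = (q + 3)*(q + 4*v)
(2) = h^4 - 7*h^3 - 7*h^2 + 43*h + 42
(3) = n^4 + n^3 - 7*n^2 - n + 6
(4) = k^4 - 8*k^3 + 17*k^2 + 2*k - 24
(5) = d^2 + 4*d + 3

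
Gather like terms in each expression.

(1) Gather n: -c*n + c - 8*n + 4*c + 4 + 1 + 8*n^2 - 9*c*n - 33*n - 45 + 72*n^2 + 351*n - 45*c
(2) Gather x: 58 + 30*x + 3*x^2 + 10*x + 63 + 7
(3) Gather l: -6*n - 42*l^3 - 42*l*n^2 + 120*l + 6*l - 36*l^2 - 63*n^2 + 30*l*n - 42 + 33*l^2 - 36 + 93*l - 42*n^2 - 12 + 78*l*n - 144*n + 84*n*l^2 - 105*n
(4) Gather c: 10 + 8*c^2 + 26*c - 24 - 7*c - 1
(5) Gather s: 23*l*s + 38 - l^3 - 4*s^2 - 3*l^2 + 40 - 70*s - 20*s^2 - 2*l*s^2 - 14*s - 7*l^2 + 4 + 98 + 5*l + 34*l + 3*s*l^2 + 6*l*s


(1) = -40*c + 80*n^2 + n*(310 - 10*c) - 40
(2) = 3*x^2 + 40*x + 128
(3) = -42*l^3 + l^2*(84*n - 3) + l*(-42*n^2 + 108*n + 219) - 105*n^2 - 255*n - 90
(4) = 8*c^2 + 19*c - 15
(5) = -l^3 - 10*l^2 + 39*l + s^2*(-2*l - 24) + s*(3*l^2 + 29*l - 84) + 180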